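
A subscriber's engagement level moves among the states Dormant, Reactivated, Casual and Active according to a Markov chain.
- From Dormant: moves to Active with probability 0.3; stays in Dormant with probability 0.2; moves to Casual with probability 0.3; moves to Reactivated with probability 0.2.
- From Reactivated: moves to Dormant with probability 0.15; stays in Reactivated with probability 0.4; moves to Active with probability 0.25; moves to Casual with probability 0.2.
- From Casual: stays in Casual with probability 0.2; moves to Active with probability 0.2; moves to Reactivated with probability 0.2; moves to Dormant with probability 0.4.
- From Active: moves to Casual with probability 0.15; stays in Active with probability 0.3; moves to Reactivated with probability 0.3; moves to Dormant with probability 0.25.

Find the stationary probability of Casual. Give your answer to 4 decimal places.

Let the stationary distribution be π with π = πP and π_1 + π_2 + π_3 + π_4 = 1.
π_1 = 0.2·π_1 + 0.15·π_2 + 0.4·π_3 + 0.25·π_4
π_2 = 0.2·π_1 + 0.4·π_2 + 0.2·π_3 + 0.3·π_4
π_3 = 0.3·π_1 + 0.2·π_2 + 0.2·π_3 + 0.15·π_4
Solving with the normalization constraint gives π = (0.2413, 0.2831, 0.2109, 0.2648).
So the stationary probability of Casual is 0.2109.

0.2109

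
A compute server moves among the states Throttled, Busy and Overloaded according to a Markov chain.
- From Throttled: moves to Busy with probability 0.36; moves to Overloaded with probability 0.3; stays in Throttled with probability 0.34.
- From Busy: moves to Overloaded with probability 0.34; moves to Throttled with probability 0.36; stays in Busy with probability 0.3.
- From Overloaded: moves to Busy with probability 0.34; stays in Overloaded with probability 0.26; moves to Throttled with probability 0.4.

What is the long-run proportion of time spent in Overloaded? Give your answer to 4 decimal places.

Let the stationary distribution be π with π = πP and π_1 + π_2 + π_3 = 1.
π_1 = 0.34·π_1 + 0.36·π_2 + 0.4·π_3
π_2 = 0.36·π_1 + 0.3·π_2 + 0.34·π_3
Solving with the normalization constraint gives π = (0.3648, 0.3339, 0.3013).
So the stationary probability of Overloaded is 0.3013.

0.3013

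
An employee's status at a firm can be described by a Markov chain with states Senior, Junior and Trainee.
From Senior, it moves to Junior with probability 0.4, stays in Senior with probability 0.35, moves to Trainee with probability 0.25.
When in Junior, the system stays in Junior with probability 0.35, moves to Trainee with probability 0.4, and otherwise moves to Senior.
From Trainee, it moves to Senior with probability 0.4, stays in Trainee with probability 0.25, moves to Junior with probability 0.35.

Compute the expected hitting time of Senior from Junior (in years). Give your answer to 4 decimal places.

Let t(s) be the expected number of years to first reach Senior from state s, with t(Senior) = 0. Conditioning on the first year:
t(Junior) = 1 + 0.35·t(Junior) + 0.4·t(Trainee)
t(Trainee) = 1 + 0.35·t(Junior) + 0.25·t(Trainee)
Solving: t(Junior) = 3.3094, t(Trainee) = 2.8777.
Expected years from Junior to Senior: 3.3094.

3.3094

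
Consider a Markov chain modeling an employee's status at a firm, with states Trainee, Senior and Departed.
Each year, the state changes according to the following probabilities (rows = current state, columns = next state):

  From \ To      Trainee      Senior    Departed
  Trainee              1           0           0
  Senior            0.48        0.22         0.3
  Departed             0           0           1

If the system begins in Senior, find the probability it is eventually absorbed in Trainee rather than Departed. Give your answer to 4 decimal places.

0.6154

Let h(s) be the probability of absorption at Trainee starting from transient state s. Then h(Trainee) = 1 and h(Departed) = 0. By first-step analysis:
h(Senior) = 0.48·1 + 0.22·h(Senior) + 0.3·0
Solving: h(Senior) = 0.6154.
Starting from Senior, the probability is 0.6154.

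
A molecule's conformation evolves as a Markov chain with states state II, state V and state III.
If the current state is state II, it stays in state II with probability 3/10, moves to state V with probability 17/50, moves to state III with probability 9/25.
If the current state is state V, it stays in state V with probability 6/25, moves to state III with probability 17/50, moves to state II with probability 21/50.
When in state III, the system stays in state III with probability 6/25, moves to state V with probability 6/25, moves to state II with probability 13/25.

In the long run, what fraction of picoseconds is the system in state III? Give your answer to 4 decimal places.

0.3164

Let the stationary distribution be π with π = πP and π_1 + π_2 + π_3 = 1.
π_1 = 0.3·π_1 + 0.42·π_2 + 0.52·π_3
π_2 = 0.34·π_1 + 0.24·π_2 + 0.24·π_3
Solving with the normalization constraint gives π = (0.4033, 0.2803, 0.3164).
So the stationary probability of state III is 0.3164.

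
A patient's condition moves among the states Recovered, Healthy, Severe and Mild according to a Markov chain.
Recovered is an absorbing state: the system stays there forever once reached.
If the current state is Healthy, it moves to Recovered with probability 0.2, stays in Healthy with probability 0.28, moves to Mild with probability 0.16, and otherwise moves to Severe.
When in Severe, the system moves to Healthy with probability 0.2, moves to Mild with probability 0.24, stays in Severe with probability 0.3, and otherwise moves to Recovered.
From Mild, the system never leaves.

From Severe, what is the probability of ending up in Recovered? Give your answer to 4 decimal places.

0.5259

Let h(s) be the probability of absorption at Recovered starting from transient state s. Then h(Recovered) = 1 and h(Mild) = 0. By first-step analysis:
h(Healthy) = 0.2·1 + 0.28·h(Healthy) + 0.36·h(Severe) + 0.16·0
h(Severe) = 0.26·1 + 0.2·h(Healthy) + 0.3·h(Severe) + 0.24·0
Solving: h(Healthy) = 0.5407, h(Severe) = 0.5259.
Starting from Severe, the probability is 0.5259.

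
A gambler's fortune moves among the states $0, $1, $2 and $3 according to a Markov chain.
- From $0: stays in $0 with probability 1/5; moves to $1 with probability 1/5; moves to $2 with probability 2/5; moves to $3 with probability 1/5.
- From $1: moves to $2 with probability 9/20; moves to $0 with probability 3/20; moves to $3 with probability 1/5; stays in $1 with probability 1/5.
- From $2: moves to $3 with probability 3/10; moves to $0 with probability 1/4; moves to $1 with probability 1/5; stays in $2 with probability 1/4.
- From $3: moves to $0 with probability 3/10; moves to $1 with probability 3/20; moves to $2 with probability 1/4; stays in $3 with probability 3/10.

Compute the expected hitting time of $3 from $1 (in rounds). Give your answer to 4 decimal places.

4.2251

Let t(s) be the expected number of rounds to first reach $3 from state s, with t($3) = 0. Conditioning on the first round:
t($0) = 1 + 0.2·t($0) + 0.2·t($1) + 0.4·t($2)
t($1) = 1 + 0.15·t($0) + 0.2·t($1) + 0.45·t($2)
t($2) = 1 + 0.25·t($0) + 0.2·t($1) + 0.25·t($2)
Solving: t($0) = 4.2435, t($1) = 4.2251, t($2) = 3.8745.
Expected rounds from $1 to $3: 4.2251.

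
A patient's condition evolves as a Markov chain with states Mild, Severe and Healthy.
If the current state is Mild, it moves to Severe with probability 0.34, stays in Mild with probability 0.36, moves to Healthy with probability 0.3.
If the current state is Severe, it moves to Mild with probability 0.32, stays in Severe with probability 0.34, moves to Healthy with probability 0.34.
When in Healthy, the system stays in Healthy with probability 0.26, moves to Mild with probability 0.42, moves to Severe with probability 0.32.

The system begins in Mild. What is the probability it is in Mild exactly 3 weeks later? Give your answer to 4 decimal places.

0.3647

Propagate the distribution vector 3 weeks from Mild.
After 0 weeks: (1.0000, 0.0000, 0.0000)
After 1 week: (0.3600, 0.3400, 0.3000)
After 2 weeks: (0.3644, 0.3340, 0.3016)
After 3 weeks: (0.3647, 0.3340, 0.3013)
P(in Mild after 3 weeks) = 0.3647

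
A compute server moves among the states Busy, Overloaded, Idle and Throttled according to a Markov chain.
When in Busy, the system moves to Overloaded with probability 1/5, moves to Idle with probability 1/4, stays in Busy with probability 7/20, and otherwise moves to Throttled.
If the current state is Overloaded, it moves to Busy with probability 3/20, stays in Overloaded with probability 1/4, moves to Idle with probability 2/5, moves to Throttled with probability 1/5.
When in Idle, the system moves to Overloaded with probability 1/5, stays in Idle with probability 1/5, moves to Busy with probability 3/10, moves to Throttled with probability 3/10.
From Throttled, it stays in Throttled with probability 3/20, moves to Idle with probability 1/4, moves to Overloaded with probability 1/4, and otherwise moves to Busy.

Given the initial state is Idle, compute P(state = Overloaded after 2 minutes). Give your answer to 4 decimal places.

0.2250

Propagate the distribution vector 2 minutes from Idle.
After 0 minutes: (0.0000, 0.0000, 1.0000, 0.0000)
After 1 minute: (0.3000, 0.2000, 0.2000, 0.3000)
After 2 minutes: (0.3000, 0.2250, 0.2700, 0.2050)
P(in Overloaded after 2 minutes) = 0.2250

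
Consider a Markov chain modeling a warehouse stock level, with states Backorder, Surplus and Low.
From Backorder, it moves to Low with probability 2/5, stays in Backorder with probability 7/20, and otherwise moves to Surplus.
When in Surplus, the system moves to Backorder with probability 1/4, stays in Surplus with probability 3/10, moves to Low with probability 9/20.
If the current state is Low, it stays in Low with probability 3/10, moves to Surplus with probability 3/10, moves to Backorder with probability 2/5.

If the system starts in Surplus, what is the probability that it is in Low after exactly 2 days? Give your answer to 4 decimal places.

0.3700

Sum over the intermediate state after 1 day:
P = P(Surplus→Backorder)·P(Backorder→Low) + P(Surplus→Surplus)·P(Surplus→Low) + P(Surplus→Low)·P(Low→Low)
  = 0.25×0.4 + 0.3×0.45 + 0.45×0.3
  = 0.1000 + 0.1350 + 0.1350 = 0.3700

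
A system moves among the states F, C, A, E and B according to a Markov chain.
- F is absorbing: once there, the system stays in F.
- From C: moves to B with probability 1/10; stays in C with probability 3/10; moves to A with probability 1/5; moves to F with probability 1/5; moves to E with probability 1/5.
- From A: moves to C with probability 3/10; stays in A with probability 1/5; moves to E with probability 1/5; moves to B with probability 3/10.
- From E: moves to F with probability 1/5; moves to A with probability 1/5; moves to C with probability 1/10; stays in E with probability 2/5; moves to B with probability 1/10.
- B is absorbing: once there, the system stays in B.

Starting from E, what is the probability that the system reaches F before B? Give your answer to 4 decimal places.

Let h(s) be the probability of absorption at F starting from transient state s. Then h(F) = 1 and h(B) = 0. By first-step analysis:
h(C) = 0.2·1 + 0.3·h(C) + 0.2·h(A) + 0.2·h(E) + 0.1·0
h(A) = 0.3·h(C) + 0.2·h(A) + 0.2·h(E) + 0.3·0
h(E) = 0.2·1 + 0.1·h(C) + 0.2·h(A) + 0.4·h(E) + 0.1·0
Solving: h(C) = 0.5333, h(A) = 0.3333, h(E) = 0.5333.
Starting from E, the probability is 0.5333.

0.5333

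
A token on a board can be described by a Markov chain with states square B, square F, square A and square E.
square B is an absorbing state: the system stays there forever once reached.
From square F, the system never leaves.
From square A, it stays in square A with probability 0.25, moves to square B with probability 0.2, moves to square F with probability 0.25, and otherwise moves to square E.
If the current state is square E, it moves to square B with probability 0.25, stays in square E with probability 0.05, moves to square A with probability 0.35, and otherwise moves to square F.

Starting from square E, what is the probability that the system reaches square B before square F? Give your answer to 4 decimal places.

Let h(s) be the probability of absorption at square B starting from transient state s. Then h(square B) = 1 and h(square F) = 0. By first-step analysis:
h(square A) = 0.2·1 + 0.25·0 + 0.25·h(square A) + 0.3·h(square E)
h(square E) = 0.25·1 + 0.35·0 + 0.35·h(square A) + 0.05·h(square E)
Solving: h(square A) = 0.4362, h(square E) = 0.4239.
Starting from square E, the probability is 0.4239.

0.4239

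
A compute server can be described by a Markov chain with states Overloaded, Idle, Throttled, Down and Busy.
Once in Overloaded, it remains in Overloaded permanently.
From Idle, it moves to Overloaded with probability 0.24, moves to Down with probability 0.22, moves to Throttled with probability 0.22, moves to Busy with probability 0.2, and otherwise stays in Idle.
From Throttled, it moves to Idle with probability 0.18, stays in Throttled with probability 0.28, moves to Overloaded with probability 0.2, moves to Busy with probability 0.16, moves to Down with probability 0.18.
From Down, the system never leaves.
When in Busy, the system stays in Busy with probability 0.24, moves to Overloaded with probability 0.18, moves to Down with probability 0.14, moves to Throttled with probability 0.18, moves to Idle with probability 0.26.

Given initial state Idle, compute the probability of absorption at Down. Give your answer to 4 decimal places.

Let h(s) be the probability of absorption at Down starting from transient state s. Then h(Down) = 1 and h(Overloaded) = 0. By first-step analysis:
h(Idle) = 0.24·0 + 0.12·h(Idle) + 0.22·h(Throttled) + 0.22·1 + 0.2·h(Busy)
h(Throttled) = 0.2·0 + 0.18·h(Idle) + 0.28·h(Throttled) + 0.18·1 + 0.16·h(Busy)
h(Busy) = 0.18·0 + 0.26·h(Idle) + 0.18·h(Throttled) + 0.14·1 + 0.24·h(Busy)
Solving: h(Idle) = 0.4710, h(Throttled) = 0.4692, h(Busy) = 0.4565.
Starting from Idle, the probability is 0.4710.

0.4710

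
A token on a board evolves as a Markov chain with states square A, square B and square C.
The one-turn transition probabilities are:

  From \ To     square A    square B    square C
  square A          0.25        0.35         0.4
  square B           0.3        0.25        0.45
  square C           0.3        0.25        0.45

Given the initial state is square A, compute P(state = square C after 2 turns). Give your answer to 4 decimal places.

Sum over the intermediate state after 1 turn:
P = P(square A→square A)·P(square A→square C) + P(square A→square B)·P(square B→square C) + P(square A→square C)·P(square C→square C)
  = 0.25×0.4 + 0.35×0.45 + 0.4×0.45
  = 0.1000 + 0.1575 + 0.1800 = 0.4375

0.4375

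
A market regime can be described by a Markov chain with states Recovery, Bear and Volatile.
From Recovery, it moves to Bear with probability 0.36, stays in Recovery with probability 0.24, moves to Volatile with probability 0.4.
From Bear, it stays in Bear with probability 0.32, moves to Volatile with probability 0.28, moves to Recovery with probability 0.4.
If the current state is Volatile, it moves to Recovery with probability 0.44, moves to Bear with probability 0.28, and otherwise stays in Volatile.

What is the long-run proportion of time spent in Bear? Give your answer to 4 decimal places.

0.3213

Let the stationary distribution be π with π = πP and π_1 + π_2 + π_3 = 1.
π_1 = 0.24·π_1 + 0.4·π_2 + 0.44·π_3
π_2 = 0.36·π_1 + 0.32·π_2 + 0.28·π_3
Solving with the normalization constraint gives π = (0.3560, 0.3213, 0.3227).
So the stationary probability of Bear is 0.3213.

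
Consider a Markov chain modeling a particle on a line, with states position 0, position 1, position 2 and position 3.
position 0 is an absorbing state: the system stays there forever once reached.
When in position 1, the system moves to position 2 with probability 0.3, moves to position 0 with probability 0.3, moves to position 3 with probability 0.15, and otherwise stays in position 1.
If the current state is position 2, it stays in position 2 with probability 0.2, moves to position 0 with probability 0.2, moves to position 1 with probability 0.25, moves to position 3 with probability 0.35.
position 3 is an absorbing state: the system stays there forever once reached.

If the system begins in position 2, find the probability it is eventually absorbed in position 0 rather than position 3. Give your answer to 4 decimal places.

0.4286

Let h(s) be the probability of absorption at position 0 starting from transient state s. Then h(position 0) = 1 and h(position 3) = 0. By first-step analysis:
h(position 1) = 0.3·1 + 0.25·h(position 1) + 0.3·h(position 2) + 0.15·0
h(position 2) = 0.2·1 + 0.25·h(position 1) + 0.2·h(position 2) + 0.35·0
Solving: h(position 1) = 0.5714, h(position 2) = 0.4286.
Starting from position 2, the probability is 0.4286.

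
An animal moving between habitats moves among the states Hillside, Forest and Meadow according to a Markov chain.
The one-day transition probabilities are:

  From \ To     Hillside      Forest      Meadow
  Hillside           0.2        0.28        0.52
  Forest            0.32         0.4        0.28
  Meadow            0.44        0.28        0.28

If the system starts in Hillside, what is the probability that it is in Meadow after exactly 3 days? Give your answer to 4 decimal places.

0.3660

Propagate the distribution vector 3 days from Hillside.
After 0 days: (1.0000, 0.0000, 0.0000)
After 1 day: (0.2000, 0.2800, 0.5200)
After 2 days: (0.3584, 0.3136, 0.3280)
After 3 days: (0.3164, 0.3176, 0.3660)
P(in Meadow after 3 days) = 0.3660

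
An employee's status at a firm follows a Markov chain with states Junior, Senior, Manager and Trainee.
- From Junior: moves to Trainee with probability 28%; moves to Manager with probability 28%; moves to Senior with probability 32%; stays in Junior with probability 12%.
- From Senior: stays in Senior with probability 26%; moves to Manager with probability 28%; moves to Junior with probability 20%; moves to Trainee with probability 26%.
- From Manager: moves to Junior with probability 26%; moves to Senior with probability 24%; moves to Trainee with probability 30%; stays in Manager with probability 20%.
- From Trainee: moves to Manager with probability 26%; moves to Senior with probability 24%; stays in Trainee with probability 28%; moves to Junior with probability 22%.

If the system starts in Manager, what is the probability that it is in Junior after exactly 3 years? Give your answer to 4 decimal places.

0.2053

Propagate the distribution vector 3 years from Manager.
After 0 years: (0.0000, 0.0000, 1.0000, 0.0000)
After 1 year: (0.2600, 0.2400, 0.2000, 0.3000)
After 2 years: (0.1972, 0.2656, 0.2580, 0.2792)
After 3 years: (0.2053, 0.2611, 0.2538, 0.2798)
P(in Junior after 3 years) = 0.2053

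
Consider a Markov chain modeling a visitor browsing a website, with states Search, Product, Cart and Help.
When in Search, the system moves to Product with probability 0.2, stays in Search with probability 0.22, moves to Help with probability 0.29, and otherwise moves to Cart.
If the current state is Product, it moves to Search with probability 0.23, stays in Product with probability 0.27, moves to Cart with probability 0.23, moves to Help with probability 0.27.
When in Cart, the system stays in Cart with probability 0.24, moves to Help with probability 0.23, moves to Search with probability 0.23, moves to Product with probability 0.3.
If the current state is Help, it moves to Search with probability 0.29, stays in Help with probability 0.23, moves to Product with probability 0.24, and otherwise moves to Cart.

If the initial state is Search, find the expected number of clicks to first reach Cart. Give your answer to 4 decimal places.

Let t(s) be the expected number of clicks to first reach Cart from state s, with t(Cart) = 0. Conditioning on the first click:
t(Search) = 1 + 0.22·t(Search) + 0.2·t(Product) + 0.29·t(Help)
t(Product) = 1 + 0.23·t(Search) + 0.27·t(Product) + 0.27·t(Help)
t(Help) = 1 + 0.29·t(Search) + 0.24·t(Product) + 0.23·t(Help)
Solving: t(Search) = 3.8032, t(Product) = 4.0445, t(Help) = 3.9917.
Expected clicks from Search to Cart: 3.8032.

3.8032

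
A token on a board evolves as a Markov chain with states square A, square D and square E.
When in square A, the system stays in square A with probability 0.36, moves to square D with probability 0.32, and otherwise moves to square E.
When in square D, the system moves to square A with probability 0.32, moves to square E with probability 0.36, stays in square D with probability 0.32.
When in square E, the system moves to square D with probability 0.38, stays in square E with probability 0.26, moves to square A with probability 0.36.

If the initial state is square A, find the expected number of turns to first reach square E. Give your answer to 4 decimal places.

Let t(s) be the expected number of turns to first reach square E from state s, with t(square E) = 0. Conditioning on the first turn:
t(square A) = 1 + 0.36·t(square A) + 0.32·t(square D)
t(square D) = 1 + 0.32·t(square A) + 0.32·t(square D)
Solving: t(square A) = 3.0048, t(square D) = 2.8846.
Expected turns from square A to square E: 3.0048.

3.0048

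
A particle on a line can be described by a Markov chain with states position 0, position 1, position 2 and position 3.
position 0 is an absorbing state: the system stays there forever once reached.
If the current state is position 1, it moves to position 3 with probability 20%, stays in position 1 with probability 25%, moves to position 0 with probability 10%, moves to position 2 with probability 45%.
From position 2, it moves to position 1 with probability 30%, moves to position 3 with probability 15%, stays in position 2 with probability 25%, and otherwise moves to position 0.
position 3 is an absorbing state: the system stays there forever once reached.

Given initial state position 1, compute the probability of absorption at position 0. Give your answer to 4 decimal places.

0.4912

Let h(s) be the probability of absorption at position 0 starting from transient state s. Then h(position 0) = 1 and h(position 3) = 0. By first-step analysis:
h(position 1) = 0.1·1 + 0.25·h(position 1) + 0.45·h(position 2) + 0.2·0
h(position 2) = 0.3·1 + 0.3·h(position 1) + 0.25·h(position 2) + 0.15·0
Solving: h(position 1) = 0.4912, h(position 2) = 0.5965.
Starting from position 1, the probability is 0.4912.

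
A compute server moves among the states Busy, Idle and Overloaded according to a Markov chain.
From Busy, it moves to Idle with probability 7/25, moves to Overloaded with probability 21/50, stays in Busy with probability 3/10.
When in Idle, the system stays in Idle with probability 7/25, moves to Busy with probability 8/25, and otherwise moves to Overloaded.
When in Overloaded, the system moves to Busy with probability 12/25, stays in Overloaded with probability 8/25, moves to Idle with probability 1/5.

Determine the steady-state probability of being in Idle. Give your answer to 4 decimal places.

Let the stationary distribution be π with π = πP and π_1 + π_2 + π_3 = 1.
π_1 = 0.3·π_1 + 0.32·π_2 + 0.48·π_3
π_2 = 0.28·π_1 + 0.28·π_2 + 0.2·π_3
Solving with the normalization constraint gives π = (0.3729, 0.2498, 0.3773).
So the stationary probability of Idle is 0.2498.

0.2498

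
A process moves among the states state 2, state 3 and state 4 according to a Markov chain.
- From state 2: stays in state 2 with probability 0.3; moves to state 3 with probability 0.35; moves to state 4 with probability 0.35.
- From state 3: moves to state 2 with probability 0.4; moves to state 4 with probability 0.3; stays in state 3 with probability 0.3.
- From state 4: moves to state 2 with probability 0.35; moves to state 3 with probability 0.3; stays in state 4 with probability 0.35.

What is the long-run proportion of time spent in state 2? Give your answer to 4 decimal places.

Let the stationary distribution be π with π = πP and π_1 + π_2 + π_3 = 1.
π_1 = 0.3·π_1 + 0.4·π_2 + 0.35·π_3
π_2 = 0.35·π_1 + 0.3·π_2 + 0.3·π_3
Solving with the normalization constraint gives π = (0.3484, 0.3174, 0.3341).
So the stationary probability of state 2 is 0.3484.

0.3484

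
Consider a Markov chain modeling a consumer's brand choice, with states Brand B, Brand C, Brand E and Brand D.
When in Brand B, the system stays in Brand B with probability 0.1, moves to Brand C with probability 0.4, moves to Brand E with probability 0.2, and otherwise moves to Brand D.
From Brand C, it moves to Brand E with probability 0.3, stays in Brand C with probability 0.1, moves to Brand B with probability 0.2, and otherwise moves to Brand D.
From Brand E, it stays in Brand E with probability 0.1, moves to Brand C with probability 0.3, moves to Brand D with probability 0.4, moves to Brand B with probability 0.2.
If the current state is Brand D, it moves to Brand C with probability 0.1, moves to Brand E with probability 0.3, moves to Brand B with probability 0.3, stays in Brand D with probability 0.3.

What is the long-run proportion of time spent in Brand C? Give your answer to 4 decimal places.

Let the stationary distribution be π with π = πP and π_1 + π_2 + π_3 + π_4 = 1.
π_1 = 0.1·π_1 + 0.2·π_2 + 0.2·π_3 + 0.3·π_4
π_2 = 0.4·π_1 + 0.1·π_2 + 0.3·π_3 + 0.1·π_4
π_3 = 0.2·π_1 + 0.3·π_2 + 0.1·π_3 + 0.3·π_4
Solving with the normalization constraint gives π = (0.2131, 0.2104, 0.2322, 0.3443).
So the stationary probability of Brand C is 0.2104.

0.2104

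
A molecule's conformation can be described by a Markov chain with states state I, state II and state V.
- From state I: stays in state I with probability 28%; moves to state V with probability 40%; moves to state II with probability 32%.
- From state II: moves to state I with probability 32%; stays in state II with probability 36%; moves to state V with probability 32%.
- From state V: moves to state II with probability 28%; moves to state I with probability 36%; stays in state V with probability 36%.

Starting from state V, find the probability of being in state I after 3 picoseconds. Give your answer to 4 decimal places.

0.3217

Propagate the distribution vector 3 picoseconds from state V.
After 0 picoseconds: (0.0000, 0.0000, 1.0000)
After 1 picosecond: (0.3600, 0.2800, 0.3600)
After 2 picoseconds: (0.3200, 0.3168, 0.3632)
After 3 picoseconds: (0.3217, 0.3181, 0.3601)
P(in state I after 3 picoseconds) = 0.3217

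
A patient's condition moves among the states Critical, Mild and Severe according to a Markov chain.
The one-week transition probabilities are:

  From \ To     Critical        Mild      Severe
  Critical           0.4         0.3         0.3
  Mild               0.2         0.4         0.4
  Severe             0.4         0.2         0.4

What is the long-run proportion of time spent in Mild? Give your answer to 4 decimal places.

Let the stationary distribution be π with π = πP and π_1 + π_2 + π_3 = 1.
π_1 = 0.4·π_1 + 0.2·π_2 + 0.4·π_3
π_2 = 0.3·π_1 + 0.4·π_2 + 0.2·π_3
Solving with the normalization constraint gives π = (0.3415, 0.2927, 0.3659).
So the stationary probability of Mild is 0.2927.

0.2927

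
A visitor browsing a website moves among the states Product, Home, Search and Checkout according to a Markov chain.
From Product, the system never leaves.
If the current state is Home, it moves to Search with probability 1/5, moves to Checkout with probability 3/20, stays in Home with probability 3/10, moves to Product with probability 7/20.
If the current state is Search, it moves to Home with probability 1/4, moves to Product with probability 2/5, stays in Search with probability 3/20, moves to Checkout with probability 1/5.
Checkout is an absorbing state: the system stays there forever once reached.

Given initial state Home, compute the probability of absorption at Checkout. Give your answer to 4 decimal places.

0.3073

Let h(s) be the probability of absorption at Checkout starting from transient state s. Then h(Checkout) = 1 and h(Product) = 0. By first-step analysis:
h(Home) = 0.35·0 + 0.3·h(Home) + 0.2·h(Search) + 0.15·1
h(Search) = 0.4·0 + 0.25·h(Home) + 0.15·h(Search) + 0.2·1
Solving: h(Home) = 0.3073, h(Search) = 0.3257.
Starting from Home, the probability is 0.3073.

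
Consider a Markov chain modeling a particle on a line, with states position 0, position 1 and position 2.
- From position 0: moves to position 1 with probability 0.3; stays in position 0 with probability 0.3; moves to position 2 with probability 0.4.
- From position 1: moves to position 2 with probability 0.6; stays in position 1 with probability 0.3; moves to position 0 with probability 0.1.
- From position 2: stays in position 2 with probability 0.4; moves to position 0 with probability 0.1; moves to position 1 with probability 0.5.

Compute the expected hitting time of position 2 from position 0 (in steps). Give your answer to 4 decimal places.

2.1739

Let t(s) be the expected number of steps to first reach position 2 from state s, with t(position 2) = 0. Conditioning on the first step:
t(position 0) = 1 + 0.3·t(position 0) + 0.3·t(position 1)
t(position 1) = 1 + 0.1·t(position 0) + 0.3·t(position 1)
Solving: t(position 0) = 2.1739, t(position 1) = 1.7391.
Expected steps from position 0 to position 2: 2.1739.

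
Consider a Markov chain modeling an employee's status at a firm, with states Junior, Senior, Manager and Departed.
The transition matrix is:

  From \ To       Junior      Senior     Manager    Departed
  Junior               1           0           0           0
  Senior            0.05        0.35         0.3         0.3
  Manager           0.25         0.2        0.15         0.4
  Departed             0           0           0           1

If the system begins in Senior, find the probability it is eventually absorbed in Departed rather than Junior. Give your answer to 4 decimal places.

Let h(s) be the probability of absorption at Departed starting from transient state s. Then h(Departed) = 1 and h(Junior) = 0. By first-step analysis:
h(Senior) = 0.05·0 + 0.35·h(Senior) + 0.3·h(Manager) + 0.3·1
h(Manager) = 0.25·0 + 0.2·h(Senior) + 0.15·h(Manager) + 0.4·1
Solving: h(Senior) = 0.7614, h(Manager) = 0.6497.
Starting from Senior, the probability is 0.7614.

0.7614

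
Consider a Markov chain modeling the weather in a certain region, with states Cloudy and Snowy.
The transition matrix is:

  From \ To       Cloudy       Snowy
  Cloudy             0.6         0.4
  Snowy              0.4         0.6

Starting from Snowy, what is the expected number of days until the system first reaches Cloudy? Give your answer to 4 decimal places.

Let t(s) be the expected number of days to first reach Cloudy from state s, with t(Cloudy) = 0. Conditioning on the first day:
t(Snowy) = 1 + 0.6·t(Snowy)
Solving: t(Snowy) = 2.5000.
Expected days from Snowy to Cloudy: 2.5000.

2.5000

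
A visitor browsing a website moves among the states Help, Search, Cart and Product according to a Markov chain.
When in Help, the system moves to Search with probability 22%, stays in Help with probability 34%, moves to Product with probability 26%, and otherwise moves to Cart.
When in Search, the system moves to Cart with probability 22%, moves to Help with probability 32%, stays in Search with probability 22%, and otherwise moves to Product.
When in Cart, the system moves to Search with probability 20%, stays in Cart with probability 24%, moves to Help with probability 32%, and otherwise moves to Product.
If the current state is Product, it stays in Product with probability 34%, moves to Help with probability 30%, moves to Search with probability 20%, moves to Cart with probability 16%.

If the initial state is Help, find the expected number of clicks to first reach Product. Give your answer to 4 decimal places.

3.9735

Let t(s) be the expected number of clicks to first reach Product from state s, with t(Product) = 0. Conditioning on the first click:
t(Help) = 1 + 0.34·t(Help) + 0.22·t(Search) + 0.18·t(Cart)
t(Search) = 1 + 0.32·t(Help) + 0.22·t(Search) + 0.22·t(Cart)
t(Cart) = 1 + 0.32·t(Help) + 0.2·t(Search) + 0.24·t(Cart)
Solving: t(Help) = 3.9735, t(Search) = 4.0563, t(Cart) = 4.0563.
Expected clicks from Help to Product: 3.9735.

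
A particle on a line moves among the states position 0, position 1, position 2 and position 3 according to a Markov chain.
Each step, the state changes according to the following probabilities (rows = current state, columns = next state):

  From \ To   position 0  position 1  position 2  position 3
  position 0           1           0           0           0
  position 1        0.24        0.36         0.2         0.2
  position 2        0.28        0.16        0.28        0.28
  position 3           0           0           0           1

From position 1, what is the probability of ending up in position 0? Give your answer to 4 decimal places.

Let h(s) be the probability of absorption at position 0 starting from transient state s. Then h(position 0) = 1 and h(position 3) = 0. By first-step analysis:
h(position 1) = 0.24·1 + 0.36·h(position 1) + 0.2·h(position 2) + 0.2·0
h(position 2) = 0.28·1 + 0.16·h(position 1) + 0.28·h(position 2) + 0.28·0
Solving: h(position 1) = 0.5336, h(position 2) = 0.5075.
Starting from position 1, the probability is 0.5336.

0.5336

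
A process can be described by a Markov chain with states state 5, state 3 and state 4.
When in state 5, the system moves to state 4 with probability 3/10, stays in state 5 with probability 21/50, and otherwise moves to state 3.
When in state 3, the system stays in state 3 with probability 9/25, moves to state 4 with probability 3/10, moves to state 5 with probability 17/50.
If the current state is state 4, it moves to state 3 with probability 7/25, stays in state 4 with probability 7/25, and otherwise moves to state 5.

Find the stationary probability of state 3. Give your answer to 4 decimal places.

0.3043

Let the stationary distribution be π with π = πP and π_1 + π_2 + π_3 = 1.
π_1 = 0.42·π_1 + 0.34·π_2 + 0.44·π_3
π_2 = 0.28·π_1 + 0.36·π_2 + 0.28·π_3
Solving with the normalization constraint gives π = (0.4015, 0.3043, 0.2941).
So the stationary probability of state 3 is 0.3043.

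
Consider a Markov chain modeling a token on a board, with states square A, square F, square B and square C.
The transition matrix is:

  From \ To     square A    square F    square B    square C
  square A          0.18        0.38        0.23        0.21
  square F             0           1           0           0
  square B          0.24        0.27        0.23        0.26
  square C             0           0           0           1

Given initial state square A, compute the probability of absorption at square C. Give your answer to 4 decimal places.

0.3844

Let h(s) be the probability of absorption at square C starting from transient state s. Then h(square C) = 1 and h(square F) = 0. By first-step analysis:
h(square A) = 0.18·h(square A) + 0.38·0 + 0.23·h(square B) + 0.21·1
h(square B) = 0.24·h(square A) + 0.27·0 + 0.23·h(square B) + 0.26·1
Solving: h(square A) = 0.3844, h(square B) = 0.4575.
Starting from square A, the probability is 0.3844.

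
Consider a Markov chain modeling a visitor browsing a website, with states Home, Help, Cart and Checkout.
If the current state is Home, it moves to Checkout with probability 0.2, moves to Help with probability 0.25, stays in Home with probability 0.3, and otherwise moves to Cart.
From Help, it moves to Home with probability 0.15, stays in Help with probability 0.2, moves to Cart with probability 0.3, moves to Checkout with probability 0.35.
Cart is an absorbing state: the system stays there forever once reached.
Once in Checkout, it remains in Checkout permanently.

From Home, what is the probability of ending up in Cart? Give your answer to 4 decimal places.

0.5263

Let h(s) be the probability of absorption at Cart starting from transient state s. Then h(Cart) = 1 and h(Checkout) = 0. By first-step analysis:
h(Home) = 0.3·h(Home) + 0.25·h(Help) + 0.25·1 + 0.2·0
h(Help) = 0.15·h(Home) + 0.2·h(Help) + 0.3·1 + 0.35·0
Solving: h(Home) = 0.5263, h(Help) = 0.4737.
Starting from Home, the probability is 0.5263.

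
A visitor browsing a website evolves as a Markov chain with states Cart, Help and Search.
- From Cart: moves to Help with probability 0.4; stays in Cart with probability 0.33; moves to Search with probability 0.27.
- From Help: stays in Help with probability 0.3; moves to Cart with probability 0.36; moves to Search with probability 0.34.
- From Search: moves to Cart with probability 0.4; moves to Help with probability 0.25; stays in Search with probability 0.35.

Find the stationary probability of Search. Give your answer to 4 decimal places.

0.3178

Let the stationary distribution be π with π = πP and π_1 + π_2 + π_3 = 1.
π_1 = 0.33·π_1 + 0.36·π_2 + 0.4·π_3
π_2 = 0.4·π_1 + 0.3·π_2 + 0.25·π_3
Solving with the normalization constraint gives π = (0.3619, 0.3203, 0.3178).
So the stationary probability of Search is 0.3178.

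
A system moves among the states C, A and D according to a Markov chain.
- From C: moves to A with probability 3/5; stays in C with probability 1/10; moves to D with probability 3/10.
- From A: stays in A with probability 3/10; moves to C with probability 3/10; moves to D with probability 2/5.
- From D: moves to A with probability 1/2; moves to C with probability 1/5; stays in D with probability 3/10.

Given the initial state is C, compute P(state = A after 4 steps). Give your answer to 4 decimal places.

0.4320

Propagate the distribution vector 4 steps from C.
After 0 steps: (1.0000, 0.0000, 0.0000)
After 1 step: (0.1000, 0.6000, 0.3000)
After 2 steps: (0.2500, 0.3900, 0.3600)
After 3 steps: (0.2140, 0.4470, 0.3390)
After 4 steps: (0.2233, 0.4320, 0.3447)
P(in A after 4 steps) = 0.4320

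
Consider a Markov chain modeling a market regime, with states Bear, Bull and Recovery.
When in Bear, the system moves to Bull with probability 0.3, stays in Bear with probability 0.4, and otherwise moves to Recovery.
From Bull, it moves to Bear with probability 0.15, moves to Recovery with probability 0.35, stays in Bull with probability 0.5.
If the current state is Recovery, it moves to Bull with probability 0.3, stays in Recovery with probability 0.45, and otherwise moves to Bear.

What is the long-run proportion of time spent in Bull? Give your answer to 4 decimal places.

Let the stationary distribution be π with π = πP and π_1 + π_2 + π_3 = 1.
π_1 = 0.4·π_1 + 0.15·π_2 + 0.25·π_3
π_2 = 0.3·π_1 + 0.5·π_2 + 0.3·π_3
Solving with the normalization constraint gives π = (0.2500, 0.3750, 0.3750).
So the stationary probability of Bull is 0.3750.

0.3750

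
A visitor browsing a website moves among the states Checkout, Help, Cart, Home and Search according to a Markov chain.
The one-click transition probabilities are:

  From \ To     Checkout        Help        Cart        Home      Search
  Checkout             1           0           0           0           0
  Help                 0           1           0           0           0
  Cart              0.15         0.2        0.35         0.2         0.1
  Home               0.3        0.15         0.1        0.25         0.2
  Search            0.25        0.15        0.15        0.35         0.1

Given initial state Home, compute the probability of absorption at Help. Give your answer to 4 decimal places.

0.3681

Let h(s) be the probability of absorption at Help starting from transient state s. Then h(Help) = 1 and h(Checkout) = 0. By first-step analysis:
h(Cart) = 0.15·0 + 0.2·1 + 0.35·h(Cart) + 0.2·h(Home) + 0.1·h(Search)
h(Home) = 0.3·0 + 0.15·1 + 0.1·h(Cart) + 0.25·h(Home) + 0.2·h(Search)
h(Search) = 0.25·0 + 0.15·1 + 0.15·h(Cart) + 0.35·h(Home) + 0.1·h(Search)
Solving: h(Cart) = 0.4810, h(Home) = 0.3681, h(Search) = 0.3900.
Starting from Home, the probability is 0.3681.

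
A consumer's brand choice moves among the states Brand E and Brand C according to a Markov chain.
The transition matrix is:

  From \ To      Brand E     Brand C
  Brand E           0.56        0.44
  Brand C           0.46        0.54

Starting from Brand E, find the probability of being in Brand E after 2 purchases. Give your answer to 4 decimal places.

0.5160

Sum over the intermediate state after 1 purchase:
P = P(Brand E→Brand E)·P(Brand E→Brand E) + P(Brand E→Brand C)·P(Brand C→Brand E)
  = 0.56×0.56 + 0.44×0.46
  = 0.3136 + 0.2024 = 0.5160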